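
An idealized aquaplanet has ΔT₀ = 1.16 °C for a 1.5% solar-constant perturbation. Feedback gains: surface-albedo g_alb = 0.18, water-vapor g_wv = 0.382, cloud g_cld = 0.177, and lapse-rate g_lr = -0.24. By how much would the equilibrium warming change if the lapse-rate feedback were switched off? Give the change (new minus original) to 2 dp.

2.13 °C

Original: g = 0.499, ΔT = 1.16/(1−0.499) = 2.3154 °C.
Without lapse-rate: g' = 0.739, ΔT' = 1.16/(1−0.739) = 4.4444 °C.
Change = 4.4444 − 2.3154 = 2.13 °C.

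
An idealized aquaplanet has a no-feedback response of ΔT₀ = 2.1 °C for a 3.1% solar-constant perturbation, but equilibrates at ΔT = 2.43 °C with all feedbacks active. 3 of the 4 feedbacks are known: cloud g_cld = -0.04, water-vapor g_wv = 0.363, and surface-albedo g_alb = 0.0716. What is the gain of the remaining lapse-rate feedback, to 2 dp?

Amplification A = ΔT/ΔT₀ = 2.43/2.1 = 1.157.
Total gain g = 1 − 1/A = 1 − 1/1.157 = 0.1357.
Known gains sum to -0.04 + 0.363 + 0.0716 = 0.3946.
g_lr = 0.1357 − 0.3946 = -0.26.

-0.26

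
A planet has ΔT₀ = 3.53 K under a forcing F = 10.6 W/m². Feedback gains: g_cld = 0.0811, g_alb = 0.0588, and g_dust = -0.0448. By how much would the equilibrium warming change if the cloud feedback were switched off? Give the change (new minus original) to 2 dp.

-0.32 K

Original: g = 0.0951, ΔT = 3.53/(1−0.0951) = 3.9010 K.
Without cloud: g' = 0.014, ΔT' = 3.53/(1−0.014) = 3.5801 K.
Change = 3.5801 − 3.9010 = -0.32 K.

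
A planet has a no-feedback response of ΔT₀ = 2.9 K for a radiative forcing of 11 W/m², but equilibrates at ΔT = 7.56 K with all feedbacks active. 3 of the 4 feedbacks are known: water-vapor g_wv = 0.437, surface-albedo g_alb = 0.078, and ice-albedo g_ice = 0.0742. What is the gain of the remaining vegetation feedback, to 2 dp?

0.03

Amplification A = ΔT/ΔT₀ = 7.56/2.9 = 2.607.
Total gain g = 1 − 1/A = 1 − 1/2.607 = 0.6164.
Known gains sum to 0.437 + 0.078 + 0.0742 = 0.5892.
g_veg = 0.6164 − 0.5892 = 0.03.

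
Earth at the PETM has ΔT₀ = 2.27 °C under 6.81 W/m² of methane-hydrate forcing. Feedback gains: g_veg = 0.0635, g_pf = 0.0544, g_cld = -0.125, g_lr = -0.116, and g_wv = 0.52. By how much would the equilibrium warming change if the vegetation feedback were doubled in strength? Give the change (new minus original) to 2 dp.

Original: g = 0.3969, ΔT = 2.27/(1−0.3969) = 3.7639 °C.
With doubled vegetation: g' = 0.4604, ΔT' = 2.27/(1−0.4604) = 4.2068 °C.
Change = 4.2068 − 3.7639 = 0.44 °C.

0.44 °C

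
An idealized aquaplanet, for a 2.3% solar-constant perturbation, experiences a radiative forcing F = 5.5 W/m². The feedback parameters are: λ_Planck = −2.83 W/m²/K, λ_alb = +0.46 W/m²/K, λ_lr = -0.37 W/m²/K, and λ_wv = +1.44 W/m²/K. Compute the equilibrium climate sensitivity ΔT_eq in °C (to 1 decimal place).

4.2 °C

Net feedback parameter λ = (−2.83) + (+0.46) + (-0.37) + (+1.44) = -1.3 W/m²/K.
ΔT = −F/λ = −5.5/(-1.3) = 4.2 °C.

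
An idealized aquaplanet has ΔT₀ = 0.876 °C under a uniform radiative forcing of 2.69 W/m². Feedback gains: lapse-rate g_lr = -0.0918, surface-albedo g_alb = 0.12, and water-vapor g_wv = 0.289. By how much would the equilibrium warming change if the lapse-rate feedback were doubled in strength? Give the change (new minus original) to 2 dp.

Original: g = 0.3172, ΔT = 0.876/(1−0.3172) = 1.2830 °C.
With doubled lapse-rate: g' = 0.2254, ΔT' = 0.876/(1−0.2254) = 1.1309 °C.
Change = 1.1309 − 1.2830 = -0.15 °C.

-0.15 °C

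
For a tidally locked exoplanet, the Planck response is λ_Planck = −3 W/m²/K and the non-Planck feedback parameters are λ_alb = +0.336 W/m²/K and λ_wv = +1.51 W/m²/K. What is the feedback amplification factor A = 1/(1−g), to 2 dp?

2.60

Convert to gains: g_alb = 0.336/3 = 0.112; g_wv = 1.51/3 = 0.5033.
Total gain g = 0.6153.
A = 1/(1 − 0.6153) = 2.60.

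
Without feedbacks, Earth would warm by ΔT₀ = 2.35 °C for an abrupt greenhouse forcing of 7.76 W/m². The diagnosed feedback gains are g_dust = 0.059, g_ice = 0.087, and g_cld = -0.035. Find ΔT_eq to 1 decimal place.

2.6 °C

Total gain g = 0.059 + 0.087 − 0.035 = 0.111.
Amplification A = 1/(1 − 0.111) = 1.125.
ΔT = 2.35 × 1.125 = 2.6 °C.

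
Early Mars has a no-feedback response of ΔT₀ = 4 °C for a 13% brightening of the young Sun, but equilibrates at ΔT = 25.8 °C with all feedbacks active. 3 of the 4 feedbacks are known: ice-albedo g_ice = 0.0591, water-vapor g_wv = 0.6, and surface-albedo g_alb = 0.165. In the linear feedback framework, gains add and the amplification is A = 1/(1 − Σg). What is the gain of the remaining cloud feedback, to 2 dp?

0.02

Amplification A = ΔT/ΔT₀ = 25.8/4 = 6.45.
Total gain g = 1 − 1/A = 1 − 1/6.45 = 0.845.
Known gains sum to 0.0591 + 0.6 + 0.165 = 0.8241.
g_cld = 0.845 − 0.8241 = 0.02.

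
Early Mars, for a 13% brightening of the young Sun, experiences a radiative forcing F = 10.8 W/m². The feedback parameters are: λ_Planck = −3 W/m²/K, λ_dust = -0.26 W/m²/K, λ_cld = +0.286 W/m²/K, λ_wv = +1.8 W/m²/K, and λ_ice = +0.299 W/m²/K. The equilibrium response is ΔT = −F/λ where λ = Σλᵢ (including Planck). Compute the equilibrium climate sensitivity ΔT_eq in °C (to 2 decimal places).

Net feedback parameter λ = (−3) + (-0.26) + (+0.286) + (+1.8) + (+0.299) = -0.875 W/m²/K.
ΔT = −F/λ = −10.8/(-0.875) = 12.34 °C.

12.34 °C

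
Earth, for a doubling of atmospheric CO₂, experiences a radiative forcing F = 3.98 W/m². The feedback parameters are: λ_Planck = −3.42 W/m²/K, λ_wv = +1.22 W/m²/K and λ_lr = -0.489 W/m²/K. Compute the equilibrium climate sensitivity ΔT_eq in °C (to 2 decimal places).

1.48 °C

Net feedback parameter λ = (−3.42) + (+1.22) + (-0.489) = -2.689 W/m²/K.
ΔT = −F/λ = −3.98/(-2.689) = 1.48 °C.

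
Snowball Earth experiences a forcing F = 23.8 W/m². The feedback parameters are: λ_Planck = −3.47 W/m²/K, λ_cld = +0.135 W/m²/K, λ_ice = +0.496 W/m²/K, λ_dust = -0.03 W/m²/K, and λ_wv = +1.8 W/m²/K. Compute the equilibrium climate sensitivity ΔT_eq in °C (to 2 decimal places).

Net feedback parameter λ = (−3.47) + (+0.135) + (+0.496) + (-0.03) + (+1.8) = -1.069 W/m²/K.
ΔT = −F/λ = −23.8/(-1.069) = 22.26 °C.

22.26 °C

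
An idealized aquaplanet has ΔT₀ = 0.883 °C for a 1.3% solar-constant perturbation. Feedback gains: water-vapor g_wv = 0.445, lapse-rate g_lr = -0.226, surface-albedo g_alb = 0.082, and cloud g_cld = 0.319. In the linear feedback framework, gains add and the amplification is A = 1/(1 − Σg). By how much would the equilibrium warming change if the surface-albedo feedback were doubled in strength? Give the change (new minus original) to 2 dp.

Original: g = 0.62, ΔT = 0.883/(1−0.62) = 2.3237 °C.
With doubled surface-albedo: g' = 0.702, ΔT' = 0.883/(1−0.702) = 2.9631 °C.
Change = 2.9631 − 2.3237 = 0.64 °C.

0.64 °C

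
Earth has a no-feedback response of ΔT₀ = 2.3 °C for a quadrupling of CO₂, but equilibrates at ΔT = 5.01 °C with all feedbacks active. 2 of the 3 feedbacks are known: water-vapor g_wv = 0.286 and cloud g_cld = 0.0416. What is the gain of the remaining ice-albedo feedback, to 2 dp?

Amplification A = ΔT/ΔT₀ = 5.01/2.3 = 2.178.
Total gain g = 1 − 1/A = 1 − 1/2.178 = 0.5409.
Known gains sum to 0.286 + 0.0416 = 0.3276.
g_ice = 0.5409 − 0.3276 = 0.21.

0.21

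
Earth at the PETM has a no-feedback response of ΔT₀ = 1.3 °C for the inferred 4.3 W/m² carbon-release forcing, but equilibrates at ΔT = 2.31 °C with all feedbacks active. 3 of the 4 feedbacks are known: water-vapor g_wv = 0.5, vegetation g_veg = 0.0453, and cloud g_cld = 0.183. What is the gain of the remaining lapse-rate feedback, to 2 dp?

Amplification A = ΔT/ΔT₀ = 2.31/1.3 = 1.777.
Total gain g = 1 − 1/A = 1 − 1/1.777 = 0.4373.
Known gains sum to 0.5 + 0.0453 + 0.183 = 0.7283.
g_lr = 0.4373 − 0.7283 = -0.29.

-0.29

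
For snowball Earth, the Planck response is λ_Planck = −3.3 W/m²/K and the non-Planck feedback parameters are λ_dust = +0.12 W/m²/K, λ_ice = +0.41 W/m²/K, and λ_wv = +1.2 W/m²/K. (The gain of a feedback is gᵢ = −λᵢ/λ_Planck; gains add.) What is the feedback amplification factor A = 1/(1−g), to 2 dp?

Convert to gains: g_dust = 0.12/3.3 = 0.03636; g_ice = 0.41/3.3 = 0.1242; g_wv = 1.2/3.3 = 0.3636.
Total gain g = 0.52416.
A = 1/(1 − 0.52416) = 2.10.

2.10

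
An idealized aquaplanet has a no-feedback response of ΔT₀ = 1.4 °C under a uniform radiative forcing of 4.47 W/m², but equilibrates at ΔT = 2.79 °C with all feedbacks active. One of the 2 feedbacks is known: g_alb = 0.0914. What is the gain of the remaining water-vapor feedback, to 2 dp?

Amplification A = ΔT/ΔT₀ = 2.79/1.4 = 1.993.
Total gain g = 1 − 1/A = 1 − 1/1.993 = 0.4982.
The known gain is 0.0914.
g_wv = 0.4982 − 0.0914 = 0.41.

0.41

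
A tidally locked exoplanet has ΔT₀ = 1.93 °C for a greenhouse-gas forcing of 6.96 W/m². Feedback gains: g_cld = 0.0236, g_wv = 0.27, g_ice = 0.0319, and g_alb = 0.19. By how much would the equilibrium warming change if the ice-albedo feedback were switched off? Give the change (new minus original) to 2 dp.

Original: g = 0.5155, ΔT = 1.93/(1−0.5155) = 3.9835 °C.
Without ice-albedo: g' = 0.4836, ΔT' = 1.93/(1−0.4836) = 3.7374 °C.
Change = 3.7374 − 3.9835 = -0.25 °C.

-0.25 °C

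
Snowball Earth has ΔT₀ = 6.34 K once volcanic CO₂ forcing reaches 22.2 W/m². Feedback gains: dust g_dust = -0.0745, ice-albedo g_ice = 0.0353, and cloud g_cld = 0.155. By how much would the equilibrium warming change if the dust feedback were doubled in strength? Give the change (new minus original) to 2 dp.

-0.56 K

Original: g = 0.1158, ΔT = 6.34/(1−0.1158) = 7.1703 K.
With doubled dust: g' = 0.0413, ΔT' = 6.34/(1−0.0413) = 6.6131 K.
Change = 6.6131 − 7.1703 = -0.56 K.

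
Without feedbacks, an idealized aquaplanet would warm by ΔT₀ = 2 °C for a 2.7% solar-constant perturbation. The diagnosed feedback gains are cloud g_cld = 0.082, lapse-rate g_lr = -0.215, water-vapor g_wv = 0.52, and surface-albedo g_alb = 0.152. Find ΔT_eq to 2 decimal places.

Total gain g = 0.082 − 0.215 + 0.52 + 0.152 = 0.539.
Amplification A = 1/(1 − 0.539) = 2.169.
ΔT = 2 × 2.169 = 4.34 °C.

4.34 °C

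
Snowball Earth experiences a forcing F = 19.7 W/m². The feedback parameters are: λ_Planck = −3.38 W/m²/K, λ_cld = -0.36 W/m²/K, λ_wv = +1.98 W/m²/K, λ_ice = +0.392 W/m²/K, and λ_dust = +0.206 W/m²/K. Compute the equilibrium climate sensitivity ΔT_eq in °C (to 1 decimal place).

Net feedback parameter λ = (−3.38) + (-0.36) + (+1.98) + (+0.392) + (+0.206) = -1.162 W/m²/K.
ΔT = −F/λ = −19.7/(-1.162) = 17.0 °C.

17.0 °C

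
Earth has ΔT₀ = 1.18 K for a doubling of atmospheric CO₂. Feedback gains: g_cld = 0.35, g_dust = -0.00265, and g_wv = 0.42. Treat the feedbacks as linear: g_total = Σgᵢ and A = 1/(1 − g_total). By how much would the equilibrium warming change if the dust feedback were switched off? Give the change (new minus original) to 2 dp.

Original: g = 0.76735, ΔT = 1.18/(1−0.76735) = 5.0720 K.
Without dust: g' = 0.77, ΔT' = 1.18/(1−0.77) = 5.1304 K.
Change = 5.1304 − 5.0720 = 0.06 K.

0.06 K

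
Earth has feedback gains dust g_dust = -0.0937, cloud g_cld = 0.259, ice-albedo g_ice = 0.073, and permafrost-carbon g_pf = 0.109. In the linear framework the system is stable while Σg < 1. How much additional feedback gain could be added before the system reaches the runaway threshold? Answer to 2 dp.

Current total gain = -0.0937 + 0.259 + 0.073 + 0.109 = 0.3473.
Margin to runaway = 1 − 0.3473 = 0.65.

0.65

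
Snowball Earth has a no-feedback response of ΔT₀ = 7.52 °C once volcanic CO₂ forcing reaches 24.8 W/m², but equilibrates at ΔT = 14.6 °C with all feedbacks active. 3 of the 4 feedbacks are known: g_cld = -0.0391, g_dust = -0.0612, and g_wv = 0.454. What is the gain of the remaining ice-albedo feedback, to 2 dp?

Amplification A = ΔT/ΔT₀ = 14.6/7.52 = 1.941.
Total gain g = 1 − 1/A = 1 − 1/1.941 = 0.4848.
Known gains sum to -0.0391 − 0.0612 + 0.454 = 0.3537.
g_ice = 0.4848 − 0.3537 = 0.13.

0.13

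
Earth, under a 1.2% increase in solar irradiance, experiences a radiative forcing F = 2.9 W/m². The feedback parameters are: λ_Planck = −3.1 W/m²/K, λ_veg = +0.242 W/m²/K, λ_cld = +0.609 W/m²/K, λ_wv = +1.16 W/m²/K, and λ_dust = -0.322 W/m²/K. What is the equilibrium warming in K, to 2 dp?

2.06 K

Net feedback parameter λ = (−3.1) + (+0.242) + (+0.609) + (+1.16) + (-0.322) = -1.411 W/m²/K.
ΔT = −F/λ = −2.9/(-1.411) = 2.06 K.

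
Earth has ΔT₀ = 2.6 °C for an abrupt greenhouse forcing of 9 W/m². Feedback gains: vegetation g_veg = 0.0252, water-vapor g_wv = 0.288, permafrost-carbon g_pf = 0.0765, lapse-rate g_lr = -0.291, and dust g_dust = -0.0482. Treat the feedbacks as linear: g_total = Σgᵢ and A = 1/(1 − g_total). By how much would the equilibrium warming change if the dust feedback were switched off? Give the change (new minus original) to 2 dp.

0.15 °C

Original: g = 0.0505, ΔT = 2.6/(1−0.0505) = 2.7383 °C.
Without dust: g' = 0.0987, ΔT' = 2.6/(1−0.0987) = 2.8847 °C.
Change = 2.8847 − 2.7383 = 0.15 °C.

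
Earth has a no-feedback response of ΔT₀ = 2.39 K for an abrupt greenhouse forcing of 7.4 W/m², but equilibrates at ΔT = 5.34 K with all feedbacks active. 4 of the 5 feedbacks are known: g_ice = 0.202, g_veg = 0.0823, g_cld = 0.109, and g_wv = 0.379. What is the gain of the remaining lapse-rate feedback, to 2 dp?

Amplification A = ΔT/ΔT₀ = 5.34/2.39 = 2.234.
Total gain g = 1 − 1/A = 1 − 1/2.234 = 0.5524.
Known gains sum to 0.202 + 0.0823 + 0.109 + 0.379 = 0.7723.
g_lr = 0.5524 − 0.7723 = -0.22.

-0.22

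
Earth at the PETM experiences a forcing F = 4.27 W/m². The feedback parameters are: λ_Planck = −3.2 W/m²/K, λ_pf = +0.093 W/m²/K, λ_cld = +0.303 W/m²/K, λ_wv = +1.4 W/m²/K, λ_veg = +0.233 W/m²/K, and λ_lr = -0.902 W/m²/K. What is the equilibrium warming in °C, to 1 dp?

2.1 °C

Net feedback parameter λ = (−3.2) + (+0.093) + (+0.303) + (+1.4) + (+0.233) + (-0.902) = -2.073 W/m²/K.
ΔT = −F/λ = −4.27/(-2.073) = 2.1 °C.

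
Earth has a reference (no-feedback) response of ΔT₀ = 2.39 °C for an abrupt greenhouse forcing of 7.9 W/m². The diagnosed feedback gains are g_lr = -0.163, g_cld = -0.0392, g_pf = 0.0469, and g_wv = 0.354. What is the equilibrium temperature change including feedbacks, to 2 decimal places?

2.98 °C

Total gain g = -0.163 − 0.0392 + 0.0469 + 0.354 = 0.1987.
Amplification A = 1/(1 − 0.1987) = 1.248.
ΔT = 2.39 × 1.248 = 2.98 °C.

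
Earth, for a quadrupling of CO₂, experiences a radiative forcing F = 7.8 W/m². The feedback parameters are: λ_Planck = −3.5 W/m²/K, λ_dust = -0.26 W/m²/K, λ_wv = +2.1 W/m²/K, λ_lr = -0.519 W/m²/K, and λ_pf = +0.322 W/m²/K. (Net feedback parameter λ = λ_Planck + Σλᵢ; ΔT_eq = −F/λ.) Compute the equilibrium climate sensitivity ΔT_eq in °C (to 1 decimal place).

Net feedback parameter λ = (−3.5) + (-0.26) + (+2.1) + (-0.519) + (+0.322) = -1.857 W/m²/K.
ΔT = −F/λ = −7.8/(-1.857) = 4.2 °C.

4.2 °C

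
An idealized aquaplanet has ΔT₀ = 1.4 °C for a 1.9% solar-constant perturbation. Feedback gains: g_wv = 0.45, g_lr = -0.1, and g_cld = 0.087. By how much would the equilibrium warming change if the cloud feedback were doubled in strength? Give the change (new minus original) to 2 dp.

0.45 °C

Original: g = 0.437, ΔT = 1.4/(1−0.437) = 2.4867 °C.
With doubled cloud: g' = 0.524, ΔT' = 1.4/(1−0.524) = 2.9412 °C.
Change = 2.9412 − 2.4867 = 0.45 °C.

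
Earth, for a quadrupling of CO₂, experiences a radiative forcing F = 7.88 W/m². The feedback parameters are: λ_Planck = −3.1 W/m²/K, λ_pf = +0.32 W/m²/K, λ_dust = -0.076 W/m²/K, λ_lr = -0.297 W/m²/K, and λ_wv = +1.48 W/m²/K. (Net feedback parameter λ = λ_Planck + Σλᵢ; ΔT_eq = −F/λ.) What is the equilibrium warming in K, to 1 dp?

Net feedback parameter λ = (−3.1) + (+0.32) + (-0.076) + (-0.297) + (+1.48) = -1.673 W/m²/K.
ΔT = −F/λ = −7.88/(-1.673) = 4.7 K.

4.7 K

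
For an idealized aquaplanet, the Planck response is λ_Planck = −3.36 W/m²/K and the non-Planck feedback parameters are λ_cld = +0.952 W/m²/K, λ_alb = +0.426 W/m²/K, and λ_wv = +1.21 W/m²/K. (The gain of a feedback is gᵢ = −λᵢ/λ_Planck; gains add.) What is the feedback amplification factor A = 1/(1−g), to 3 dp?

4.352

Convert to gains: g_cld = 0.952/3.36 = 0.2833; g_alb = 0.426/3.36 = 0.1268; g_wv = 1.21/3.36 = 0.3601.
Total gain g = 0.7702.
A = 1/(1 − 0.7702) = 4.352.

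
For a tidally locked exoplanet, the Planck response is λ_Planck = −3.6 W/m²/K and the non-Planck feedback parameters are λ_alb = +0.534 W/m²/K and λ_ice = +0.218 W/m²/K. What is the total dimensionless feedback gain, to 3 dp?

Convert to gains: g_alb = 0.534/3.6 = 0.1483; g_ice = 0.218/3.6 = 0.06056.
Total gain g = 0.20886.

0.209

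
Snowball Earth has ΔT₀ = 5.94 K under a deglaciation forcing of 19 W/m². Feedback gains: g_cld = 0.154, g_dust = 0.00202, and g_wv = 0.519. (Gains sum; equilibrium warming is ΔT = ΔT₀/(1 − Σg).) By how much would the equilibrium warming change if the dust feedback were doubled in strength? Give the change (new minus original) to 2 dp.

0.11 K

Original: g = 0.67502, ΔT = 5.94/(1−0.67502) = 18.2780 K.
With doubled dust: g' = 0.67704, ΔT' = 5.94/(1−0.67704) = 18.3924 K.
Change = 18.3924 − 18.2780 = 0.11 K.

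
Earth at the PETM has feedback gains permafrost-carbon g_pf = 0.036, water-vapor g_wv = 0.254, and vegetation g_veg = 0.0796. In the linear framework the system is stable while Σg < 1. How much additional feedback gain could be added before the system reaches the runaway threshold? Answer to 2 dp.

0.63

Current total gain = 0.036 + 0.254 + 0.0796 = 0.3696.
Margin to runaway = 1 − 0.3696 = 0.63.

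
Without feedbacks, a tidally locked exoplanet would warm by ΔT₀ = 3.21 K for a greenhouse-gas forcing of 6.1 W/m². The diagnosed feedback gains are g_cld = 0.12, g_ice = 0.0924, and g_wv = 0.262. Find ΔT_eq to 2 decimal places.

Total gain g = 0.12 + 0.0924 + 0.262 = 0.4744.
Amplification A = 1/(1 − 0.4744) = 1.903.
ΔT = 3.21 × 1.903 = 6.11 K.

6.11 K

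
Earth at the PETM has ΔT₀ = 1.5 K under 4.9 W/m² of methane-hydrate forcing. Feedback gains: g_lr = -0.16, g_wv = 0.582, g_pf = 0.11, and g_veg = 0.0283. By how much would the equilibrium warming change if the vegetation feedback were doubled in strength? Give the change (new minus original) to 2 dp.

0.23 K

Original: g = 0.5603, ΔT = 1.5/(1−0.5603) = 3.4114 K.
With doubled vegetation: g' = 0.5886, ΔT' = 1.5/(1−0.5886) = 3.6461 K.
Change = 3.6461 − 3.4114 = 0.23 K.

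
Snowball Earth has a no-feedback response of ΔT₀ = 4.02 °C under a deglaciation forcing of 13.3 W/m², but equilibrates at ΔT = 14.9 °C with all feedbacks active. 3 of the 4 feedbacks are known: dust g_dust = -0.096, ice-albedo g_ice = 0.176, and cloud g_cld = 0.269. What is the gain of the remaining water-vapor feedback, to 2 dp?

Amplification A = ΔT/ΔT₀ = 14.9/4.02 = 3.706.
Total gain g = 1 − 1/A = 1 − 1/3.706 = 0.7302.
Known gains sum to -0.096 + 0.176 + 0.269 = 0.349.
g_wv = 0.7302 − 0.349 = 0.38.

0.38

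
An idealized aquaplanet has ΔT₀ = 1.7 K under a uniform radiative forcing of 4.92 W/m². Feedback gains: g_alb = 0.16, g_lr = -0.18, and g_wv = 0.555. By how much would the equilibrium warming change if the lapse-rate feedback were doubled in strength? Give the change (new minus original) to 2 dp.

-1.02 K

Original: g = 0.535, ΔT = 1.7/(1−0.535) = 3.6559 K.
With doubled lapse-rate: g' = 0.355, ΔT' = 1.7/(1−0.355) = 2.6357 K.
Change = 2.6357 − 3.6559 = -1.02 K.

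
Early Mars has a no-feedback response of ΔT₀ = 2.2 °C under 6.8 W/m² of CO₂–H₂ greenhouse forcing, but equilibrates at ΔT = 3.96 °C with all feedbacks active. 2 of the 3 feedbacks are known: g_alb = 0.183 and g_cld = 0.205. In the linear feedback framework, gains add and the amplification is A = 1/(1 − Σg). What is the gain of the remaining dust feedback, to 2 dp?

0.06

Amplification A = ΔT/ΔT₀ = 3.96/2.2 = 1.8.
Total gain g = 1 − 1/A = 1 − 1/1.8 = 0.4444.
Known gains sum to 0.183 + 0.205 = 0.388.
g_dust = 0.4444 − 0.388 = 0.06.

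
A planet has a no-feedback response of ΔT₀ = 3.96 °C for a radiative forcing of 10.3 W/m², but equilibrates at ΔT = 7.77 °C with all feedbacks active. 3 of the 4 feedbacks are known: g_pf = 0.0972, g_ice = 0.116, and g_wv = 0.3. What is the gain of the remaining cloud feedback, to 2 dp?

Amplification A = ΔT/ΔT₀ = 7.77/3.96 = 1.962.
Total gain g = 1 − 1/A = 1 − 1/1.962 = 0.4903.
Known gains sum to 0.0972 + 0.116 + 0.3 = 0.5132.
g_cld = 0.4903 − 0.5132 = -0.02.

-0.02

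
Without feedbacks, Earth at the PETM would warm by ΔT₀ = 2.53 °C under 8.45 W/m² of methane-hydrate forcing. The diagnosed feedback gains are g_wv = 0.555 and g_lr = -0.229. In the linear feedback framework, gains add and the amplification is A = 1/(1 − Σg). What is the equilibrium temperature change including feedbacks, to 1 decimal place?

3.8 °C

Total gain g = 0.555 − 0.229 = 0.326.
Amplification A = 1/(1 − 0.326) = 1.484.
ΔT = 2.53 × 1.484 = 3.8 °C.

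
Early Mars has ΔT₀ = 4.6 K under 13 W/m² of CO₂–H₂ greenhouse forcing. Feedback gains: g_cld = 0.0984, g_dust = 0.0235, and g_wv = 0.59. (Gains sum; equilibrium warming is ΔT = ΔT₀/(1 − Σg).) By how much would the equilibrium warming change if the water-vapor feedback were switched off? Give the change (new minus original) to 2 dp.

-10.73 K

Original: g = 0.7119, ΔT = 4.6/(1−0.7119) = 15.9667 K.
Without water-vapor: g' = 0.1219, ΔT' = 4.6/(1−0.1219) = 5.2386 K.
Change = 5.2386 − 15.9667 = -10.73 K.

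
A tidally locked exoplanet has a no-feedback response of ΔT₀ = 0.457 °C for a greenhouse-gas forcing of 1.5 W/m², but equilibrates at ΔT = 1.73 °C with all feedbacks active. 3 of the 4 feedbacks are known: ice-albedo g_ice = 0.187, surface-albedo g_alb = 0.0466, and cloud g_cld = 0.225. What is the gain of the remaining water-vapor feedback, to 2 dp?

Amplification A = ΔT/ΔT₀ = 1.73/0.457 = 3.786.
Total gain g = 1 − 1/A = 1 − 1/3.786 = 0.7359.
Known gains sum to 0.187 + 0.0466 + 0.225 = 0.4586.
g_wv = 0.7359 − 0.4586 = 0.28.

0.28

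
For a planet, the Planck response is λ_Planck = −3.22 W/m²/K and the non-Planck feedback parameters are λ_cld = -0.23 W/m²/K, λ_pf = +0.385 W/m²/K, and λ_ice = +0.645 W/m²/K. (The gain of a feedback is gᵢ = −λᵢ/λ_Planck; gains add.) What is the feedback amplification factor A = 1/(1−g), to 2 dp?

Convert to gains: g_cld = -0.23/3.22 = -0.07143; g_pf = 0.385/3.22 = 0.1196; g_ice = 0.645/3.22 = 0.2003.
Total gain g = 0.24847.
A = 1/(1 − 0.24847) = 1.33.

1.33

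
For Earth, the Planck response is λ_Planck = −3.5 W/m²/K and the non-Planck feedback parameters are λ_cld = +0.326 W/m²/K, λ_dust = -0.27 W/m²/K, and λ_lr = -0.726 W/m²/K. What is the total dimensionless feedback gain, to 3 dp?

Convert to gains: g_cld = 0.326/3.5 = 0.09314; g_dust = -0.27/3.5 = -0.07714; g_lr = -0.726/3.5 = -0.2074.
Total gain g = -0.1914.

-0.191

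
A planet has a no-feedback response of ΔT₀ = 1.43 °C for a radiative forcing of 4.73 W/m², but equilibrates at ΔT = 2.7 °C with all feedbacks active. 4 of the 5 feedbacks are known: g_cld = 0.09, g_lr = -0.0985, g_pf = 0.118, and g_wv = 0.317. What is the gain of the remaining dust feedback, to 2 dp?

0.04

Amplification A = ΔT/ΔT₀ = 2.7/1.43 = 1.888.
Total gain g = 1 − 1/A = 1 − 1/1.888 = 0.4703.
Known gains sum to 0.09 − 0.0985 + 0.118 + 0.317 = 0.4265.
g_dust = 0.4703 − 0.4265 = 0.04.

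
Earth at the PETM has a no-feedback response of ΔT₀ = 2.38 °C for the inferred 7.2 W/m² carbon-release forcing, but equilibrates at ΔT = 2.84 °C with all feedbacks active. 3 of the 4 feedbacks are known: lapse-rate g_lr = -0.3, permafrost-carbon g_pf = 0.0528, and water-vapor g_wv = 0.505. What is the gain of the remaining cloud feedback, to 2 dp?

-0.10

Amplification A = ΔT/ΔT₀ = 2.84/2.38 = 1.193.
Total gain g = 1 − 1/A = 1 − 1/1.193 = 0.1618.
Known gains sum to -0.3 + 0.0528 + 0.505 = 0.2578.
g_cld = 0.1618 − 0.2578 = -0.10.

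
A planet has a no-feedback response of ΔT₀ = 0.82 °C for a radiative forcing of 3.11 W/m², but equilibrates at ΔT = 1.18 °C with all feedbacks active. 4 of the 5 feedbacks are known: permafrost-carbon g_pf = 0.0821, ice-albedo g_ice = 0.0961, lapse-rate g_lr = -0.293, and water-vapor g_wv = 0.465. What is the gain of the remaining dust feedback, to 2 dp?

-0.05

Amplification A = ΔT/ΔT₀ = 1.18/0.82 = 1.439.
Total gain g = 1 − 1/A = 1 − 1/1.439 = 0.3051.
Known gains sum to 0.0821 + 0.0961 − 0.293 + 0.465 = 0.3502.
g_dust = 0.3051 − 0.3502 = -0.05.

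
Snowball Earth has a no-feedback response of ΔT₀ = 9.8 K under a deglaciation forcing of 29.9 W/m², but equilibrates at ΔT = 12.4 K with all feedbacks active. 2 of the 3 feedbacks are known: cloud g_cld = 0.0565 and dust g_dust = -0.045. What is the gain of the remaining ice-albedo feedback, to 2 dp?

Amplification A = ΔT/ΔT₀ = 12.4/9.8 = 1.265.
Total gain g = 1 − 1/A = 1 − 1/1.265 = 0.2095.
Known gains sum to 0.0565 − 0.045 = 0.0115.
g_ice = 0.2095 − 0.0115 = 0.20.

0.20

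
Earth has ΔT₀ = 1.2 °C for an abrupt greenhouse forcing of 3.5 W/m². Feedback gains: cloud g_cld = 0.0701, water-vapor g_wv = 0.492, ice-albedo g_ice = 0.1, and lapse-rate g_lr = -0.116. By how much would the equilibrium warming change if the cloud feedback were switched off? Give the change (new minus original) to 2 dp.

Original: g = 0.5461, ΔT = 1.2/(1−0.5461) = 2.6438 °C.
Without cloud: g' = 0.476, ΔT' = 1.2/(1−0.476) = 2.2901 °C.
Change = 2.2901 − 2.6438 = -0.35 °C.

-0.35 °C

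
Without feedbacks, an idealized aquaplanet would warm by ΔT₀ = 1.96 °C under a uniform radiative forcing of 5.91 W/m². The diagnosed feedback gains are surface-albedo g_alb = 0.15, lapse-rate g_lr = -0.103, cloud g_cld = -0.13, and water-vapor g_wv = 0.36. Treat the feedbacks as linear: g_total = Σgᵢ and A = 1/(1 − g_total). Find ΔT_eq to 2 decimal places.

Total gain g = 0.15 − 0.103 − 0.13 + 0.36 = 0.277.
Amplification A = 1/(1 − 0.277) = 1.383.
ΔT = 1.96 × 1.383 = 2.71 °C.

2.71 °C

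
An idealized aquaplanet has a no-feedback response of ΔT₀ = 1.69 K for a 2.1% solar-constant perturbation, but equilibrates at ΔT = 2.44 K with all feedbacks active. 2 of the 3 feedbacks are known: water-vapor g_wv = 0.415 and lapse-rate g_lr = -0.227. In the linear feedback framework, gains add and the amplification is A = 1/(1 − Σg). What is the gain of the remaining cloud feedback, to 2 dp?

0.12

Amplification A = ΔT/ΔT₀ = 2.44/1.69 = 1.444.
Total gain g = 1 − 1/A = 1 − 1/1.444 = 0.3075.
Known gains sum to 0.415 − 0.227 = 0.188.
g_cld = 0.3075 − 0.188 = 0.12.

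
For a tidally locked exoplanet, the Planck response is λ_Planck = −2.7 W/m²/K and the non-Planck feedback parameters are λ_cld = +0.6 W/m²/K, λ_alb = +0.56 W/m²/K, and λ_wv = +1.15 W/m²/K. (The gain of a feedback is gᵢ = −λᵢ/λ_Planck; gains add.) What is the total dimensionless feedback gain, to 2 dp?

0.86

Convert to gains: g_cld = 0.6/2.7 = 0.2222; g_alb = 0.56/2.7 = 0.2074; g_wv = 1.15/2.7 = 0.4259.
Total gain g = 0.8555.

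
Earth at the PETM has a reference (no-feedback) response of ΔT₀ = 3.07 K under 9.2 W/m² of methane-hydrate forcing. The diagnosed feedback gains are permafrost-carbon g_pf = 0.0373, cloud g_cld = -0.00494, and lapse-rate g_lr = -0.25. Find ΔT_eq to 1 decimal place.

2.5 K

Total gain g = 0.0373 − 0.00494 − 0.25 = -0.21764.
Amplification A = 1/(1 + 0.21764) = 0.8213.
ΔT = 3.07 × 0.8213 = 2.5 K.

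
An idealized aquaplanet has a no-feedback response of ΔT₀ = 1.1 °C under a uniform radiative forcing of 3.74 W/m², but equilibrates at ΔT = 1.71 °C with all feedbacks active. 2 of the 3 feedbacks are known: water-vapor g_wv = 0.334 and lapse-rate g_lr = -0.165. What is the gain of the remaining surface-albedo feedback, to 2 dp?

0.19

Amplification A = ΔT/ΔT₀ = 1.71/1.1 = 1.555.
Total gain g = 1 − 1/A = 1 − 1/1.555 = 0.3569.
Known gains sum to 0.334 − 0.165 = 0.169.
g_alb = 0.3569 − 0.169 = 0.19.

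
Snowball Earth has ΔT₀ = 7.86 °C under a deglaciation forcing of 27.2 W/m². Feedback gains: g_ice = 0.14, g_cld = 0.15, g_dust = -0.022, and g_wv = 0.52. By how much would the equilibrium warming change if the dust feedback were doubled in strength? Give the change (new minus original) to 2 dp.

-3.49 °C

Original: g = 0.788, ΔT = 7.86/(1−0.788) = 37.0755 °C.
With doubled dust: g' = 0.766, ΔT' = 7.86/(1−0.766) = 33.5897 °C.
Change = 33.5897 − 37.0755 = -3.49 °C.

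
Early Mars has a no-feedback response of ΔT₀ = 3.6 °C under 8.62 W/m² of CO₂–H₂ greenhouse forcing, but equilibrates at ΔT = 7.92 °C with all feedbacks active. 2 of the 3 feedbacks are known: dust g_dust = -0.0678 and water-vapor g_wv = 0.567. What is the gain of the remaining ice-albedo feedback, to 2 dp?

0.05

Amplification A = ΔT/ΔT₀ = 7.92/3.6 = 2.2.
Total gain g = 1 − 1/A = 1 − 1/2.2 = 0.5455.
Known gains sum to -0.0678 + 0.567 = 0.4992.
g_ice = 0.5455 − 0.4992 = 0.05.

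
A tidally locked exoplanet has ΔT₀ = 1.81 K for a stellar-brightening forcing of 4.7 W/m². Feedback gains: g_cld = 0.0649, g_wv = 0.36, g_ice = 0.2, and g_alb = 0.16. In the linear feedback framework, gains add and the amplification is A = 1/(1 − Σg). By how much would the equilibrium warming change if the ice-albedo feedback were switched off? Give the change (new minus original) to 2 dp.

Original: g = 0.7849, ΔT = 1.81/(1−0.7849) = 8.4147 K.
Without ice-albedo: g' = 0.5849, ΔT' = 1.81/(1−0.5849) = 4.3604 K.
Change = 4.3604 − 8.4147 = -4.05 K.

-4.05 K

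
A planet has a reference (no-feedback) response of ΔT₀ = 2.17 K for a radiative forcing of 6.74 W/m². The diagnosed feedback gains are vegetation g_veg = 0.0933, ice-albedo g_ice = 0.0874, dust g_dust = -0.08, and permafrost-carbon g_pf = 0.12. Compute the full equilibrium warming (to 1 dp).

Total gain g = 0.0933 + 0.0874 − 0.08 + 0.12 = 0.2207.
Amplification A = 1/(1 − 0.2207) = 1.283.
ΔT = 2.17 × 1.283 = 2.8 K.

2.8 K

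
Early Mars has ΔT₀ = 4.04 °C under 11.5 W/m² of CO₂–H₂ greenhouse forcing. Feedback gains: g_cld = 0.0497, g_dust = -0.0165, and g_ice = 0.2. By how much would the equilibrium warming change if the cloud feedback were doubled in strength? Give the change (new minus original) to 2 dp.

0.37 °C

Original: g = 0.2332, ΔT = 4.04/(1−0.2332) = 5.2686 °C.
With doubled cloud: g' = 0.2829, ΔT' = 4.04/(1−0.2829) = 5.6338 °C.
Change = 5.6338 − 5.2686 = 0.37 °C.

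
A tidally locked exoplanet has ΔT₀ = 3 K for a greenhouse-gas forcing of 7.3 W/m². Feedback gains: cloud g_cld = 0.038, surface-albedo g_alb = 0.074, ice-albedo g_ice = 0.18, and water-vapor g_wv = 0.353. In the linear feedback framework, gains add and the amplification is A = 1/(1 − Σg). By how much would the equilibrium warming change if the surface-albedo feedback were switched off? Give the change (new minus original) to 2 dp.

Original: g = 0.645, ΔT = 3/(1−0.645) = 8.4507 K.
Without surface-albedo: g' = 0.571, ΔT' = 3/(1−0.571) = 6.9930 K.
Change = 6.9930 − 8.4507 = -1.46 K.

-1.46 K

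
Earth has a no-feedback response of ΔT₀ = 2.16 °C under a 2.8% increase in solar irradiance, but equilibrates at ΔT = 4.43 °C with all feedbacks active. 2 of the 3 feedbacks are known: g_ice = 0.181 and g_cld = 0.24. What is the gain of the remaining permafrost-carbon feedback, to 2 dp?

0.09

Amplification A = ΔT/ΔT₀ = 4.43/2.16 = 2.051.
Total gain g = 1 − 1/A = 1 − 1/2.051 = 0.5124.
Known gains sum to 0.181 + 0.24 = 0.421.
g_pf = 0.5124 − 0.421 = 0.09.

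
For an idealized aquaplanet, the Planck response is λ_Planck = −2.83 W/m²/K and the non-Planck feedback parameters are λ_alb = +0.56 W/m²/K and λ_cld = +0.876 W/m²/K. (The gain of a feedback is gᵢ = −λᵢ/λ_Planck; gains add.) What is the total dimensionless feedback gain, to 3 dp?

Convert to gains: g_alb = 0.56/2.83 = 0.1979; g_cld = 0.876/2.83 = 0.3095.
Total gain g = 0.5074.

0.507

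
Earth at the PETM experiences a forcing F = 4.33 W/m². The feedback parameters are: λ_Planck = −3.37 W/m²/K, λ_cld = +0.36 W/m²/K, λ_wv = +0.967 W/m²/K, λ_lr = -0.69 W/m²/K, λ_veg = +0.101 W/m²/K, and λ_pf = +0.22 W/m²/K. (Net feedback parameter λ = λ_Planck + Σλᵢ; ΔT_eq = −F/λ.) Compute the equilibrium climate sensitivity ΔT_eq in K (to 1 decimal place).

1.8 K

Net feedback parameter λ = (−3.37) + (+0.36) + (+0.967) + (-0.69) + (+0.101) + (+0.22) = -2.412 W/m²/K.
ΔT = −F/λ = −4.33/(-2.412) = 1.8 K.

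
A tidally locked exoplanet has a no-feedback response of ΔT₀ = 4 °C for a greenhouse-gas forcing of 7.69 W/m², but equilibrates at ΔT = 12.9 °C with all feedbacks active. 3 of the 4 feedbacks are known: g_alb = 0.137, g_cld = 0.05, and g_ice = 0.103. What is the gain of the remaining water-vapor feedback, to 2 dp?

0.40

Amplification A = ΔT/ΔT₀ = 12.9/4 = 3.225.
Total gain g = 1 − 1/A = 1 − 1/3.225 = 0.6899.
Known gains sum to 0.137 + 0.05 + 0.103 = 0.29.
g_wv = 0.6899 − 0.29 = 0.40.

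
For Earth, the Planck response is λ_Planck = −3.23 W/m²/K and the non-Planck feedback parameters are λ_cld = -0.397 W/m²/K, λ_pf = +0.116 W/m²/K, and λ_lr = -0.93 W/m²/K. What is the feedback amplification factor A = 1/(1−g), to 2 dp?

0.73

Convert to gains: g_cld = -0.397/3.23 = -0.1229; g_pf = 0.116/3.23 = 0.03591; g_lr = -0.93/3.23 = -0.2879.
Total gain g = -0.37489.
A = 1/(1 + 0.37489) = 0.73.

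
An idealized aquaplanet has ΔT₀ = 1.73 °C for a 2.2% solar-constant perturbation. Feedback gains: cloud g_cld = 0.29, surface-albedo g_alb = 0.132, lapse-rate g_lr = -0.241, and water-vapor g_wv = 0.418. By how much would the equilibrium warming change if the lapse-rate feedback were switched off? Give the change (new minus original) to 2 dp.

Original: g = 0.599, ΔT = 1.73/(1−0.599) = 4.3142 °C.
Without lapse-rate: g' = 0.84, ΔT' = 1.73/(1−0.84) = 10.8125 °C.
Change = 10.8125 − 4.3142 = 6.50 °C.

6.50 °C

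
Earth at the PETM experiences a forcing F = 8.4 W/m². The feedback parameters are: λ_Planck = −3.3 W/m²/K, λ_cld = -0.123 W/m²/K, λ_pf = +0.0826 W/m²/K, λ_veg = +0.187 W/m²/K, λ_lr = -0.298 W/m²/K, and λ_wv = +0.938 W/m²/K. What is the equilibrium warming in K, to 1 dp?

Net feedback parameter λ = (−3.3) + (-0.123) + (+0.0826) + (+0.187) + (-0.298) + (+0.938) = -2.5134 W/m²/K.
ΔT = −F/λ = −8.4/(-2.5134) = 3.3 K.

3.3 K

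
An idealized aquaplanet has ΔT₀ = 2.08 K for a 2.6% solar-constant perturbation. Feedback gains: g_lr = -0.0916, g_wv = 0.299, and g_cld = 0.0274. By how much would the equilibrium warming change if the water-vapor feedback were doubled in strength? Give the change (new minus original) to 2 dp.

1.74 K

Original: g = 0.2348, ΔT = 2.08/(1−0.2348) = 2.7182 K.
With doubled water-vapor: g' = 0.5338, ΔT' = 2.08/(1−0.5338) = 4.4616 K.
Change = 4.4616 − 2.7182 = 1.74 K.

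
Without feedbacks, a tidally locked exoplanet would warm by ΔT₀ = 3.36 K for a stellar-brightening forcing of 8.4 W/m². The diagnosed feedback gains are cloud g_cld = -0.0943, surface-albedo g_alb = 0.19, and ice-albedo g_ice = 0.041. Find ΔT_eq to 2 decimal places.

3.89 K

Total gain g = -0.0943 + 0.19 + 0.041 = 0.1367.
Amplification A = 1/(1 − 0.1367) = 1.158.
ΔT = 3.36 × 1.158 = 3.89 K.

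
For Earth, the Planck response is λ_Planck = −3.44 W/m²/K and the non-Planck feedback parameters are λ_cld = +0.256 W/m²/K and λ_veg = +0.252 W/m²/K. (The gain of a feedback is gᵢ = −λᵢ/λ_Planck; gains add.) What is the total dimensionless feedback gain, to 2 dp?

0.15

Convert to gains: g_cld = 0.256/3.44 = 0.07442; g_veg = 0.252/3.44 = 0.07326.
Total gain g = 0.14768.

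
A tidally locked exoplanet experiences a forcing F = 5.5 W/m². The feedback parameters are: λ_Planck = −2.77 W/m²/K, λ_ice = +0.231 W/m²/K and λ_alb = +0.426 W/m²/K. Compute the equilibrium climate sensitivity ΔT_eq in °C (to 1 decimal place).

Net feedback parameter λ = (−2.77) + (+0.231) + (+0.426) = -2.113 W/m²/K.
ΔT = −F/λ = −5.5/(-2.113) = 2.6 °C.

2.6 °C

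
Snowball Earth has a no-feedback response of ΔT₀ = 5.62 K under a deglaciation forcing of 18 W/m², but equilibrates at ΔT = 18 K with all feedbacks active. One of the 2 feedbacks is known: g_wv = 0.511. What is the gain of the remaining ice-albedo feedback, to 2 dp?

0.18

Amplification A = ΔT/ΔT₀ = 18/5.62 = 3.203.
Total gain g = 1 − 1/A = 1 − 1/3.203 = 0.6878.
The known gain is 0.511.
g_ice = 0.6878 − 0.511 = 0.18.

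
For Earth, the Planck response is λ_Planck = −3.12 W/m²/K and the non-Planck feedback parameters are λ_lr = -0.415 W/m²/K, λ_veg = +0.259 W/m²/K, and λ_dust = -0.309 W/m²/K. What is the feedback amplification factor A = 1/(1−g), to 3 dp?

0.870

Convert to gains: g_lr = -0.415/3.12 = -0.133; g_veg = 0.259/3.12 = 0.08301; g_dust = -0.309/3.12 = -0.09904.
Total gain g = -0.14903.
A = 1/(1 + 0.14903) = 0.870.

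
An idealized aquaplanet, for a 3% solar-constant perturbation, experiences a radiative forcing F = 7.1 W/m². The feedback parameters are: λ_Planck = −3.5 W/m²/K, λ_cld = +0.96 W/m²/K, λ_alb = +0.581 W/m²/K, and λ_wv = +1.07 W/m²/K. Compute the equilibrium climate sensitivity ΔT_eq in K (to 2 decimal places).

Net feedback parameter λ = (−3.5) + (+0.96) + (+0.581) + (+1.07) = -0.889 W/m²/K.
ΔT = −F/λ = −7.1/(-0.889) = 7.99 K.

7.99 K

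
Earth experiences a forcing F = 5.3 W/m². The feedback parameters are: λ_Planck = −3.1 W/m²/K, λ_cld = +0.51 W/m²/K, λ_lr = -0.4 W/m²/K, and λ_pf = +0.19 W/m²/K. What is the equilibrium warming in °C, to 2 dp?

1.89 °C

Net feedback parameter λ = (−3.1) + (+0.51) + (-0.4) + (+0.19) = -2.8 W/m²/K.
ΔT = −F/λ = −5.3/(-2.8) = 1.89 °C.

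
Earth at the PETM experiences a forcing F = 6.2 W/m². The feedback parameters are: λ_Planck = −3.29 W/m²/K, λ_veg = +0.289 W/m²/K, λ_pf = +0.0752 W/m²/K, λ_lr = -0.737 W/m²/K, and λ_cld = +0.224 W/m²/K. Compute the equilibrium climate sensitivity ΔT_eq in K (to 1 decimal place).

1.8 K

Net feedback parameter λ = (−3.29) + (+0.289) + (+0.0752) + (-0.737) + (+0.224) = -3.4388 W/m²/K.
ΔT = −F/λ = −6.2/(-3.4388) = 1.8 K.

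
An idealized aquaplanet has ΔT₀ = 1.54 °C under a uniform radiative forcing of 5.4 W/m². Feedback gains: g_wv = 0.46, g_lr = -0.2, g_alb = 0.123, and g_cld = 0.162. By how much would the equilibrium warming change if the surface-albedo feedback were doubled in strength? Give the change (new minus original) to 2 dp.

1.25 °C

Original: g = 0.545, ΔT = 1.54/(1−0.545) = 3.3846 °C.
With doubled surface-albedo: g' = 0.668, ΔT' = 1.54/(1−0.668) = 4.6386 °C.
Change = 4.6386 − 3.3846 = 1.25 °C.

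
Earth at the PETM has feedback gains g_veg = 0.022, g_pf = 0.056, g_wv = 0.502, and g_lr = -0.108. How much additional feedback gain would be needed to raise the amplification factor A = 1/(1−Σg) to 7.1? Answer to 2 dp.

0.39

Current total gain = 0.472.
Target gain for A = 7.1: g* = 1 − 1/7.1 = 0.8592.
Additional gain needed = 0.8592 − 0.472 = 0.39.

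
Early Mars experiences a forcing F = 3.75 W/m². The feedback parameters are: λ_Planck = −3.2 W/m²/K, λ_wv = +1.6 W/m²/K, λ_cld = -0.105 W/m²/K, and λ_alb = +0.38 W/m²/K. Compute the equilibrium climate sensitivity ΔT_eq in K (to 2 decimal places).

Net feedback parameter λ = (−3.2) + (+1.6) + (-0.105) + (+0.38) = -1.325 W/m²/K.
ΔT = −F/λ = −3.75/(-1.325) = 2.83 K.

2.83 K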